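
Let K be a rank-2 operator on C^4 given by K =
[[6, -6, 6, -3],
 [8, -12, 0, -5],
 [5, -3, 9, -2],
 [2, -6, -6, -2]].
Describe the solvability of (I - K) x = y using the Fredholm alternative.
(I - K) is invertible (det(I - K) = -150 ≠ 0), so for every y in C^4 the equation (I - K) x = y has a unique solution.

K has rank 2 and factors as K = U V^T = u1 v1^T + u2 v2^T with u1 = (-3, -3, -3, 0), v1 = (-2, 2, -2, 1), u2 = (0, 2, -1, 2), v2 = (1, -3, -3, -1) (multiplying out reproduces the displayed K). The nonzero eigenvalues of U V^T coincide with those of the 2 x 2 matrix G = V^T U = [[v1·u1, v1·u2], [v2·u1, v2·u2]] = [[6, 8], [15, -5]], and by the Sylvester determinant identity det(I_4 - U V^T) = det(I_2 - V^T U) = det([[-5, -8], [-15, 6]]) = (-5)(6) - (-8)(-15) = -150. (Direct check: I - K =
[[-5, 6, -6, 3],
 [-8, 13, 0, 5],
 [-5, 3, -8, 2],
 [-2, 6, 6, 3]]
has determinant -150.) The finite-dimensional Fredholm alternative says: either (I - K) is invertible, or ker(I - K) ≠ {0} and then range(I - K) = ker((I - K)^*)^⊥, with dim ker(I - K) = dim ker((I - K)^*). Since det(I - K) ≠ 0, 1 is not an eigenvalue of K and ker(I - K) = {0}, so we are in the first case: for every y there is a unique x = (I - K)^(-1) y. (Explicitly, by the Woodbury identity, (I - U V^T)^(-1) = I + U (I_2 - G)^(-1) V^T.)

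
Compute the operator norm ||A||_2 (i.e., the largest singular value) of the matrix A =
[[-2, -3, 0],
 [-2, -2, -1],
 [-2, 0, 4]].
||A||_2 ≈ 4.8853 (= sqrt(largest eigenvalue of A^T A))

||A||_2 = sigma_max(A) = sqrt(lambda_max(A^T A)). Form the symmetric matrix M = A^T A =
[[12, 10, -6],
 [10, 13, 2],
 [-6, 2, 17]].
Its characteristic polynomial (trace, sum of principal 2x2 minors, determinant of M give the coefficients) is
  p(λ) = det(λ I - M) = λ^3 - 42λ^2 + 441λ - 196.
No integer candidate from the rational root theorem (±divisors of 196) is a root, so the roots are irrational. The cubic discriminant is Δ = 6223392 > 0, so there are three distinct real roots. p(0) = -196 and p(1) = 204 have opposite signs, so a root lies in (0, 1); Newton's method refines it to λ ≈ 0.4648. p(17) = 76 and p(18) = -34 have opposite signs, so a root lies in (17, 18); Newton's method refines it to λ ≈ 17.6694. p(23) = -104 and p(24) = 20 have opposite signs, so a root lies in (23, 24); Newton's method refines it to λ ≈ 23.8658. Check (Vieta): the three roots sum to 42, matching tr M = 42.
So the eigenvalues of A^T A are ≈ 0.4648, 17.6694, 23.8658 (all ≥ 0, as they must be for A^T A). The largest is λ_max ≈ 23.8658, hence ||A||_2 = sqrt(λ_max) ≈ 4.8853.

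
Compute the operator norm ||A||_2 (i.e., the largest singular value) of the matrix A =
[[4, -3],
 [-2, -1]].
||A||_2 = sqrt((30 + sqrt(500))/2) ≈ 5.1167 (= sqrt(largest eigenvalue of A^T A))

||A||_2 = sigma_max(A) = sqrt(lambda_max(A^T A)). Form the symmetric matrix M = A^T A =
[[20, -10],
 [-10, 10]].
Its characteristic polynomial (trace, determinant of M give the coefficients) is
  p(λ) = det(λ I - M) = λ^2 - 30λ + 100.
For λ^2 - 30λ + 100 the discriminant is 500. It is nonnegative but not a perfect square, so the roots are real and irrational: λ = (30 ± sqrt(500))/2 ≈ 26.1803, 3.8197.
So the eigenvalues of A^T A are ≈ 3.8197, 26.1803 (all ≥ 0, as they must be for A^T A). The largest is λ_max = (30 + sqrt(500))/2 ≈ 26.1803, hence ||A||_2 = sqrt(λ_max) = sqrt((30 + sqrt(500))/2) ≈ 5.1167.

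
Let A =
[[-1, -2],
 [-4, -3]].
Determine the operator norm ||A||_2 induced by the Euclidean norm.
||A||_2 = sqrt((30 + sqrt(800))/2) ≈ 5.3983 (= sqrt(largest eigenvalue of A^T A))

||A||_2 = sigma_max(A) = sqrt(lambda_max(A^T A)). Form the symmetric matrix M = A^T A =
[[17, 14],
 [14, 13]].
Its characteristic polynomial (trace, determinant of M give the coefficients) is
  p(λ) = det(λ I - M) = λ^2 - 30λ + 25.
For λ^2 - 30λ + 25 the discriminant is 800. It is nonnegative but not a perfect square, so the roots are real and irrational: λ = (30 ± sqrt(800))/2 ≈ 29.1421, 0.8579.
So the eigenvalues of A^T A are ≈ 0.8579, 29.1421 (all ≥ 0, as they must be for A^T A). The largest is λ_max = (30 + sqrt(800))/2 ≈ 29.1421, hence ||A||_2 = sqrt(λ_max) = sqrt((30 + sqrt(800))/2) ≈ 5.3983.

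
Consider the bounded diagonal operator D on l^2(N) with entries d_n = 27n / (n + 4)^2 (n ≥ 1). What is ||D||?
||D|| = 27/16 (attained at n = 4)

For D diagonal, ||D|| = sup_n |d_n|. Treat f(x) = 27x / (x + 4)^2 for real x > 0. By the quotient rule, f'(x) = 27(4 - x)/(x + 4)^3, which is positive for x < 4 and negative for x > 4. So f has a unique maximum at x = 4, and since 4 is a positive integer, the supremum over n ≥ 1 is attained at n = 4: d_4 = 27·4/(4 + 4)^2 = 27·4/64 = 27/16. Hence ||D|| = 27/16.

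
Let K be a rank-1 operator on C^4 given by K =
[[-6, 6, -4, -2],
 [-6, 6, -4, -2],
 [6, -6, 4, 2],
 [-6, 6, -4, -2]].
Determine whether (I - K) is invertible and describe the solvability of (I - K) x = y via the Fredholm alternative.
(I - K) is invertible (det(I - K) = -1 ≠ 0), so for every y in C^4 the equation (I - K) x = y has a unique solution.

K has rank 1, so it is an outer product K = u v^T: every row of K is a multiple of one row vector. Reading off the entries, u = (-2, -2, 2, -2) and v = (3, -3, 2, 1) (row i of K equals u_i·v^T). A rank-one matrix u v^T satisfies K u = u (v·u) and kills the (3)-dimensional subspace v^⊥, so its characteristic polynomial is lambda^3 (lambda - v·u) with v·u = tr K = 2. Hence the eigenvalues of I - K are 1 (multiplicity 3) and 1 - (2) = -1, so det(I - K) = -1. (Direct check: I - K =
[[7, -6, 4, 2],
 [6, -5, 4, 2],
 [-6, 6, -3, -2],
 [6, -6, 4, 3]]
has determinant -1.) The finite-dimensional Fredholm alternative says: either (I - K) is invertible, or ker(I - K) ≠ {0} and then range(I - K) = ker((I - K)^*)^⊥, with dim ker(I - K) = dim ker((I - K)^*). Since det(I - K) ≠ 0, 1 is not an eigenvalue of K and ker(I - K) = {0}, so we are in the first case: for every y there is a unique x = (I - K)^(-1) y. Explicitly, by the Sherman–Morrison formula, (I - u v^T)^(-1) = I + u v^T/(1 - v·u), i.e. (I - K)^(-1) = I - K.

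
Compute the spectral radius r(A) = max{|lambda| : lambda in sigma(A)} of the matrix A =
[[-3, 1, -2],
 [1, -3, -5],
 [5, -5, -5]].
r(A) = (9 + sqrt(61))/2 ≈ 8.4051

The eigenvalues of A are the roots of its characteristic polynomial. With M = A (coefficients from the trace, the sum of principal 2x2 minors, and det A):
  p(λ) = det(λ I - M) = λ^3 + 11λ^2 + 23λ + 10.
By the rational root theorem any rational root is an integer divisor of 10. Testing λ = -2: p(-2) = -8 + 44 - 46 + 10 = 0, so λ = -2 is a root. Dividing out (λ + 2) leaves p(λ) = (λ + 2)(λ^2 + 9λ + 5). For λ^2 + 9λ + 5 the discriminant is 61. It is nonnegative but not a perfect square, so the roots are real and irrational: λ = (-9 ± sqrt(61))/2 ≈ -0.5949, -8.4051.
Thus the eigenvalues (to 4 decimals) are -0.5949 (modulus 0.5949); -8.4051 (modulus 8.4051); -2 (modulus 2). The spectral radius is the largest modulus: r(A) = (9 + sqrt(61))/2 ≈ 8.4051. (Cross-check: r(A) ≤ ||A||_2 ≈ 10.231; equality holds whenever A is normal, though it can also hold for some non-normal A.)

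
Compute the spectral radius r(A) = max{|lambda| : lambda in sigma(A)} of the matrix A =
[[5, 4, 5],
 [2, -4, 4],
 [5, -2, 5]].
r(A) ≈ 10.4006

The eigenvalues of A are the roots of its characteristic polynomial. With M = A (coefficients from the trace, the sum of principal 2x2 minors, and det A):
  p(λ) = det(λ I - M) = λ^3 - 6λ^2 - 40λ - 60.
No integer candidate from the rational root theorem (±divisors of 60) is a root, so the roots are irrational. The cubic discriminant is Δ = -94640 < 0, so there is one real root and a complex-conjugate pair. p(10) = -60 and p(11) = 105 have opposite signs, so a root lies in (10, 11); Newton's method refines it to λ ≈ 10.4006. Dividing out (λ - (10.4006)) leaves approximately λ^2 + 4.4006λ + 5.7689. For λ^2 + 4.4006λ + 5.7689 the discriminant is -3.7103. It is negative, so the remaining roots are the complex-conjugate pair λ ≈ -2.2003 ± 0.9631i. Their product equals the constant term, so |λ|^2 ≈ 5.7689 and |λ| ≈ 2.4019.
Thus the eigenvalues (to 4 decimals) are 10.4006 (modulus 10.4006); -2.2003 ± 0.9631i (modulus 2.4019). The spectral radius is the largest modulus: r(A) ≈ 10.4006. (Cross-check: r(A) ≤ ||A||_2 ≈ 10.8824; equality holds whenever A is normal, though it can also hold for some non-normal A.)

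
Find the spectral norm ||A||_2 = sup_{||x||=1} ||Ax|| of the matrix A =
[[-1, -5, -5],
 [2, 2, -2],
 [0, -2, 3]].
||A||_2 ≈ 7.1875 (= sqrt(largest eigenvalue of A^T A))

||A||_2 = sigma_max(A) = sqrt(lambda_max(A^T A)). Form the symmetric matrix M = A^T A =
[[5, 9, 1],
 [9, 33, 15],
 [1, 15, 38]].
Its characteristic polynomial (trace, sum of principal 2x2 minors, determinant of M give the coefficients) is
  p(λ) = det(λ I - M) = λ^3 - 76λ^2 + 1302λ - 2304.
No integer candidate from the rational root theorem (±divisors of 2304) is a root, so the roots are irrational. The cubic discriminant is Δ = 877683168 > 0, so there are three distinct real roots. p(1) = -1077 and p(2) = 4 have opposite signs, so a root lies in (1, 2); Newton's method refines it to λ ≈ 1.996. p(22) = 204 and p(23) = -395 have opposite signs, so a root lies in (22, 23); Newton's method refines it to λ ≈ 22.3438. p(51) = -927 and p(52) = 504 have opposite signs, so a root lies in (51, 52); Newton's method refines it to λ ≈ 51.6601. Check (Vieta): the three roots sum to 76, matching tr M = 76.
So the eigenvalues of A^T A are ≈ 1.996, 22.3438, 51.6601 (all ≥ 0, as they must be for A^T A). The largest is λ_max ≈ 51.6601, hence ||A||_2 = sqrt(λ_max) ≈ 7.1875.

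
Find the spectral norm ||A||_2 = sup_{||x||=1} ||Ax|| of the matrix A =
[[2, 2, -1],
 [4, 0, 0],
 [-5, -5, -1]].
||A||_2 ≈ 8.2069 (= sqrt(largest eigenvalue of A^T A))

||A||_2 = sigma_max(A) = sqrt(lambda_max(A^T A)). Form the symmetric matrix M = A^T A =
[[45, 29, 3],
 [29, 29, 3],
 [3, 3, 2]].
Its characteristic polynomial (trace, sum of principal 2x2 minors, determinant of M give the coefficients) is
  p(λ) = det(λ I - M) = λ^3 - 76λ^2 + 594λ - 784.
No integer candidate from the rational root theorem (±divisors of 784) is a root, so the roots are irrational. The cubic discriminant is Δ = 443490080 > 0, so there are three distinct real roots. p(1) = -265 and p(2) = 108 have opposite signs, so a root lies in (1, 2); Newton's method refines it to λ ≈ 1.668. p(6) = 260 and p(7) = -7 have opposite signs, so a root lies in (6, 7); Newton's method refines it to λ ≈ 6.9782. p(67) = -1387 and p(68) = 2616 have opposite signs, so a root lies in (67, 68); Newton's method refines it to λ ≈ 67.3537. Check (Vieta): the three roots sum to 76, matching tr M = 76.
So the eigenvalues of A^T A are ≈ 1.668, 6.9782, 67.3537 (all ≥ 0, as they must be for A^T A). The largest is λ_max ≈ 67.3537, hence ||A||_2 = sqrt(λ_max) ≈ 8.2069.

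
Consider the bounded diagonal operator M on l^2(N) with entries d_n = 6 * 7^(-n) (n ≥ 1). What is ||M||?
||M|| = 6/7 (attained at n = 1)

For M diagonal, ||M|| = sup_n |d_n|. The sequence d_n = 6 * 7^(-n) is positive and strictly decreasing (ratio 7^(-1) < 1), so the supremum is d_1 = 6/7. Hence ||M|| = 6/7.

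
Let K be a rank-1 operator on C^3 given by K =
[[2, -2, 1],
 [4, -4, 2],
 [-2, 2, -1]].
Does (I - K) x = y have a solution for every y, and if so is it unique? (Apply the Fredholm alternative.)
(I - K) is invertible (det(I - K) = 4 ≠ 0), so for every y in C^3 the equation (I - K) x = y has a unique solution.

K has rank 1, so it is an outer product K = u v^T: every row of K is a multiple of one row vector. Reading off the entries, u = (1, 2, -1) and v = (2, -2, 1) (row i of K equals u_i·v^T). A rank-one matrix u v^T satisfies K u = u (v·u) and kills the (2)-dimensional subspace v^⊥, so its characteristic polynomial is lambda^2 (lambda - v·u) with v·u = tr K = -3. Hence the eigenvalues of I - K are 1 (multiplicity 2) and 1 - (-3) = 4, so det(I - K) = 4. (Direct check: I - K =
[[-1, 2, -1],
 [-4, 5, -2],
 [2, -2, 2]]
has determinant 4.) The finite-dimensional Fredholm alternative says: either (I - K) is invertible, or ker(I - K) ≠ {0} and then range(I - K) = ker((I - K)^*)^⊥, with dim ker(I - K) = dim ker((I - K)^*). Since det(I - K) ≠ 0, 1 is not an eigenvalue of K and ker(I - K) = {0}, so we are in the first case: for every y there is a unique x = (I - K)^(-1) y. Explicitly, by the Sherman–Morrison formula, (I - u v^T)^(-1) = I + u v^T/(1 - v·u), i.e. (I - K)^(-1) = I + K/(4).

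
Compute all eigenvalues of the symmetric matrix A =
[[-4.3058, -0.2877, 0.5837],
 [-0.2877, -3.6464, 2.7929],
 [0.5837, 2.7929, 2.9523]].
sigma(A) ≈ {-5, -4, 4}

A is real symmetric, so its spectrum consists of real eigenvalues. Expanding the characteristic polynomial of the displayed matrix gives
  det(λ I - A) = p(λ) = λ^3 + (5)λ^2 + (-16)λ + (-80).
Solving p(λ) = 0 yields eigenvalues ≈ -5, -4, 4. (A is shown rounded to 4 decimals, so these recover the underlying integer eigenvalues to within that precision.)
Verification: the trace of A = -5 equals the sum of eigenvalues -5, and det(A) ≈ 79.9995 matches the eigenvalue product 80.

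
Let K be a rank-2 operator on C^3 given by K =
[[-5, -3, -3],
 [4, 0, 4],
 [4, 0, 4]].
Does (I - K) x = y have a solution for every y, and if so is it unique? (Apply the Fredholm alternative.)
(I - K) is invertible (det(I - K) = 6 ≠ 0), so for every y in C^3 the equation (I - K) x = y has a unique solution.

K has rank 2 and factors as K = U V^T = u1 v1^T + u2 v2^T with u1 = (-1, 0, 0), v1 = (-1, 3, -3), u2 = (3, -2, -2), v2 = (-2, 0, -2) (multiplying out reproduces the displayed K). The nonzero eigenvalues of U V^T coincide with those of the 2 x 2 matrix G = V^T U = [[v1·u1, v1·u2], [v2·u1, v2·u2]] = [[1, -3], [2, -2]], and by the Sylvester determinant identity det(I_3 - U V^T) = det(I_2 - V^T U) = det([[0, 3], [-2, 3]]) = (0)(3) - (3)(-2) = 6. (Direct check: I - K =
[[6, 3, 3],
 [-4, 1, -4],
 [-4, 0, -3]]
has determinant 6.) The finite-dimensional Fredholm alternative says: either (I - K) is invertible, or ker(I - K) ≠ {0} and then range(I - K) = ker((I - K)^*)^⊥, with dim ker(I - K) = dim ker((I - K)^*). Since det(I - K) ≠ 0, 1 is not an eigenvalue of K and ker(I - K) = {0}, so we are in the first case: for every y there is a unique x = (I - K)^(-1) y. (Explicitly, by the Woodbury identity, (I - U V^T)^(-1) = I + U (I_2 - G)^(-1) V^T.)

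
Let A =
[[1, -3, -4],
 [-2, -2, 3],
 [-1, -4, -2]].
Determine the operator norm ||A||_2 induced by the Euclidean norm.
||A||_2 ≈ 6.5675 (= sqrt(largest eigenvalue of A^T A))

||A||_2 = sigma_max(A) = sqrt(lambda_max(A^T A)). Form the symmetric matrix M = A^T A =
[[6, 5, -8],
 [5, 29, 14],
 [-8, 14, 29]].
Its characteristic polynomial (trace, sum of principal 2x2 minors, determinant of M give the coefficients) is
  p(λ) = det(λ I - M) = λ^3 - 64λ^2 + 904λ - 169.
No integer candidate from the rational root theorem (±divisors of 169) is a root, so the roots are irrational. The cubic discriminant is Δ = 390281141 > 0, so there are three distinct real roots. p(0) = -169 and p(1) = 672 have opposite signs, so a root lies in (0, 1); Newton's method refines it to λ ≈ 0.1895. p(20) = 311 and p(21) = -148 have opposite signs, so a root lies in (20, 21); Newton's method refines it to λ ≈ 20.6787. p(43) = -126 and p(44) = 887 have opposite signs, so a root lies in (43, 44); Newton's method refines it to λ ≈ 43.1319. Check (Vieta): the three roots sum to 64, matching tr M = 64.
So the eigenvalues of A^T A are ≈ 0.1895, 20.6787, 43.1319 (all ≥ 0, as they must be for A^T A). The largest is λ_max ≈ 43.1319, hence ||A||_2 = sqrt(λ_max) ≈ 6.5675.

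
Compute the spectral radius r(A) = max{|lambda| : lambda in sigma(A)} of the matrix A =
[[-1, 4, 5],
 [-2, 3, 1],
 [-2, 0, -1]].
r(A) ≈ 3.6535

The eigenvalues of A are the roots of its characteristic polynomial. With M = A (coefficients from the trace, the sum of principal 2x2 minors, and det A):
  p(λ) = det(λ I - M) = λ^3 - λ^2 + 13λ - 17.
No integer candidate from the rational root theorem (±divisors of 17) is a root, so the roots are irrational. The cubic discriminant is Δ = -12512 < 0, so there is one real root and a complex-conjugate pair. p(1) = -4 and p(2) = 13 have opposite signs, so a root lies in (1, 2); Newton's method refines it to λ ≈ 1.2736. Dividing out (λ - (1.2736)) leaves approximately λ^2 + 0.2736λ + 13.3484. For λ^2 + 0.2736λ + 13.3484 the discriminant is -53.3188. It is negative, so the remaining roots are the complex-conjugate pair λ ≈ -0.1368 ± 3.651i. Their product equals the constant term, so |λ|^2 ≈ 13.3484 and |λ| ≈ 3.6535.
Thus the eigenvalues (to 4 decimals) are 1.2736 (modulus 1.2736); -0.1368 ± 3.651i (modulus 3.6535). The spectral radius is the largest modulus: r(A) ≈ 3.6535. (Cross-check: r(A) ≤ ||A||_2 ≈ 7.186; equality holds whenever A is normal, though it can also hold for some non-normal A.)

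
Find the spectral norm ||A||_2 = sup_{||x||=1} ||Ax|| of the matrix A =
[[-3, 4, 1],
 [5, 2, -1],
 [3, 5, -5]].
||A||_2 ≈ 8.8224 (= sqrt(largest eigenvalue of A^T A))

||A||_2 = sigma_max(A) = sqrt(lambda_max(A^T A)). Form the symmetric matrix M = A^T A =
[[43, 13, -23],
 [13, 45, -23],
 [-23, -23, 27]].
Its characteristic polynomial (trace, sum of principal 2x2 minors, determinant of M give the coefficients) is
  p(λ) = det(λ I - M) = λ^3 - 115λ^2 + 3084λ - 14884.
No integer candidate from the rational root theorem (±divisors of 14884) is a root, so the roots are irrational. The cubic discriminant is Δ = 6944781392 > 0, so there are three distinct real roots. p(6) = -304 and p(7) = 1412 have opposite signs, so a root lies in (6, 7); Newton's method refines it to λ ≈ 6.1693. p(30) = 1136 and p(31) = -4 have opposite signs, so a root lies in (30, 31); Newton's method refines it to λ ≈ 30.9966. p(77) = -2718 and p(78) = 560 have opposite signs, so a root lies in (77, 78); Newton's method refines it to λ ≈ 77.8341. Check (Vieta): the three roots sum to 115, matching tr M = 115.
So the eigenvalues of A^T A are ≈ 6.1693, 30.9966, 77.8341 (all ≥ 0, as they must be for A^T A). The largest is λ_max ≈ 77.8341, hence ||A||_2 = sqrt(λ_max) ≈ 8.8224.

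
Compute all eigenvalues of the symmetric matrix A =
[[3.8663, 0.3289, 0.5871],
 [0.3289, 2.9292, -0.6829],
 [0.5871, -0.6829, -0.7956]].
sigma(A) ≈ {-1, 3, 4}

A is real symmetric, so its spectrum consists of real eigenvalues. Expanding the characteristic polynomial of the displayed matrix gives
  det(λ I - A) = p(λ) = λ^3 + (-6)λ^2 + (5)λ + (12).
Solving p(λ) = 0 yields eigenvalues ≈ -1, 3, 4. (A is shown rounded to 4 decimals, so these recover the underlying integer eigenvalues to within that precision.)
Verification: the trace of A = 6 equals the sum of eigenvalues 6, and det(A) ≈ -12.0007 matches the eigenvalue product -12.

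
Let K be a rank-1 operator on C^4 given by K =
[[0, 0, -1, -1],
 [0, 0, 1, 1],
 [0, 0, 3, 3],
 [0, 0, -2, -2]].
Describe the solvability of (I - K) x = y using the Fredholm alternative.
(I - K) is singular (det(I - K) = 0, i.e. 1 ∈ sigma(K)). (I - K) x = y is solvable iff y ⊥ ker((I - K)^*) = span{(0, 0, -1, -1)}, i.e. iff -y_3 - y_4 = 0. When solvable, the solutions are x = y + c·(1, -1, -3, 2), c arbitrary (ker(I - K) = span{(1, -1, -3, 2)}, dimension 1).

K has rank 1, so it is an outer product K = u v^T: every row of K is a multiple of one row vector. Reading off the entries, u = (1, -1, -3, 2) and v = (0, 0, -1, -1) (row i of K equals u_i·v^T). A rank-one matrix u v^T satisfies K u = u (v·u) and kills the (3)-dimensional subspace v^⊥, so its characteristic polynomial is lambda^3 (lambda - v·u) with v·u = tr K = 1. Hence the eigenvalues of I - K are 1 (multiplicity 3) and 1 - (1) = 0, so det(I - K) = 0. (Direct check: I - K =
[[1, 0, 1, 1],
 [0, 1, -1, -1],
 [0, 0, -2, -3],
 [0, 0, 2, 3]]
has determinant 0.) So 1 is an eigenvalue of K and (I - K) is not invertible. The finite-dimensional Fredholm alternative says: either (I - K) is invertible, or ker(I - K) ≠ {0} and then range(I - K) = ker((I - K)^*)^⊥, with dim ker(I - K) = dim ker((I - K)^*). We are in the second case, so we need both kernels. Kernel of I - K: (I - K) u = u - u (v·u) = u - u = 0, so ker(I - K) = span{u} = span{(1, -1, -3, 2)} (it is exactly 1-dimensional because rank(I - K) = 3). Kernel of the adjoint: K is real, so (I - K)^* = I - K^T = I - v u^T, and (I - v u^T) v = v - v (u·v) = 0; hence ker((I - K)^*) = span{v} = span{(0, 0, -1, -1)}. Therefore (I - K) x = y is solvable iff <y, v> = 0, i.e. iff -y_3 - y_4 = 0. When this holds, K y = u (v·y) = 0, so (I - K) y = y and x = y is a particular solution; the full solution set is the line x = y + c·u = y + c·(1, -1, -3, 2), c ∈ C.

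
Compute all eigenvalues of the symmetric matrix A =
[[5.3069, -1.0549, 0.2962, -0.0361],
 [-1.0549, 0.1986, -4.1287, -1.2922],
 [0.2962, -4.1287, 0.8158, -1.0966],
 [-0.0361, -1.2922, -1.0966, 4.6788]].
sigma(A) ≈ {-4, 4, 5, 6}

A is real symmetric, so its spectrum consists of real eigenvalues. Expanding the characteristic polynomial of the displayed matrix gives
  det(λ I - A) = p(λ) = λ^4 + (-11)λ^3 + (14.0011)λ^2 + (175.9962)λ + (-479.9957).
Solving p(λ) = 0 yields eigenvalues ≈ -4, 4, 5, 6. (A is shown rounded to 4 decimals, so these recover the underlying integer eigenvalues to within that precision.)
Verification: the trace of A = 11 equals the sum of eigenvalues 11, and det(A) ≈ -479.9957 matches the eigenvalue product -480.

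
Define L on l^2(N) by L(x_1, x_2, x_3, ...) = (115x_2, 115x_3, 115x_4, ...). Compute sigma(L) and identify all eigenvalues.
sigma(L) = closed disk {z in C : |z| ≤ 115}; sigma_p(L) = open disk {z in C : |z| < 115}

Note L = 115·V where V is the unit left shift (V x)_k = x_{k+1}; so sigma(L) = 115·sigma(V) and ||L|| = 115||V||. ||L x||^2 = 13225sum_{k≥2} |x_k|^2 ≤ 13225||x||^2, with equality on {x : x_1 = 0}, so ||L|| = 115. For any lambda with |lambda| < 115, set r = lambda/115 (|r| < 1); the vector x = (1, r, r^2, ...) is in l^2 and satisfies L x = 115(r, r^2, ...) = lambda x, so lambda is an eigenvalue. On the boundary |lambda| = 115 the geometric series diverges, so no l^2 eigenvector exists, but these lambda lie in the approximate point spectrum. Hence sigma(L) is the closed disk of radius 115 and sigma_p(L) is the open disk.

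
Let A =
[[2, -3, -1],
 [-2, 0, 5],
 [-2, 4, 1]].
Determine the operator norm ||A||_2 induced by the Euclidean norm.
||A||_2 ≈ 6.7037 (= sqrt(largest eigenvalue of A^T A))

||A||_2 = sigma_max(A) = sqrt(lambda_max(A^T A)). Form the symmetric matrix M = A^T A =
[[12, -14, -14],
 [-14, 25, 7],
 [-14, 7, 27]].
Its characteristic polynomial (trace, sum of principal 2x2 minors, determinant of M give the coefficients) is
  p(λ) = det(λ I - M) = λ^3 - 64λ^2 + 858λ - 64.
No integer candidate from the rational root theorem (±divisors of 64) is a root, so the roots are irrational. The cubic discriminant is Δ = 484852064 > 0, so there are three distinct real roots. p(0) = -64 and p(1) = 731 have opposite signs, so a root lies in (0, 1); Newton's method refines it to λ ≈ 0.075. p(18) = 476 and p(19) = -7 have opposite signs, so a root lies in (18, 19); Newton's method refines it to λ ≈ 18.9857. p(44) = -1032 and p(45) = 71 have opposite signs, so a root lies in (44, 45); Newton's method refines it to λ ≈ 44.9392. Check (Vieta): the three roots sum to 64, matching tr M = 64.
So the eigenvalues of A^T A are ≈ 0.075, 18.9857, 44.9392 (all ≥ 0, as they must be for A^T A). The largest is λ_max ≈ 44.9392, hence ||A||_2 = sqrt(λ_max) ≈ 6.7037.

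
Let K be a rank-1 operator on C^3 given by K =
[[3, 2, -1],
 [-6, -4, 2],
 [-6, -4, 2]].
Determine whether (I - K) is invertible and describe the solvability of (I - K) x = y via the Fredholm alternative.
(I - K) is singular (det(I - K) = 0, i.e. 1 ∈ sigma(K)). (I - K) x = y is solvable iff y ⊥ ker((I - K)^*) = span{(3, 2, -1)}, i.e. iff 3y_1 + 2y_2 - y_3 = 0. When solvable, the solutions are x = y + c·(1, -2, -2), c arbitrary (ker(I - K) = span{(1, -2, -2)}, dimension 1).

K has rank 1, so it is an outer product K = u v^T: every row of K is a multiple of one row vector. Reading off the entries, u = (1, -2, -2) and v = (3, 2, -1) (row i of K equals u_i·v^T). A rank-one matrix u v^T satisfies K u = u (v·u) and kills the (2)-dimensional subspace v^⊥, so its characteristic polynomial is lambda^2 (lambda - v·u) with v·u = tr K = 1. Hence the eigenvalues of I - K are 1 (multiplicity 2) and 1 - (1) = 0, so det(I - K) = 0. (Direct check: I - K =
[[-2, -2, 1],
 [6, 5, -2],
 [6, 4, -1]]
has determinant 0.) So 1 is an eigenvalue of K and (I - K) is not invertible. The finite-dimensional Fredholm alternative says: either (I - K) is invertible, or ker(I - K) ≠ {0} and then range(I - K) = ker((I - K)^*)^⊥, with dim ker(I - K) = dim ker((I - K)^*). We are in the second case, so we need both kernels. Kernel of I - K: (I - K) u = u - u (v·u) = u - u = 0, so ker(I - K) = span{u} = span{(1, -2, -2)} (it is exactly 1-dimensional because rank(I - K) = 2). Kernel of the adjoint: K is real, so (I - K)^* = I - K^T = I - v u^T, and (I - v u^T) v = v - v (u·v) = 0; hence ker((I - K)^*) = span{v} = span{(3, 2, -1)}. Therefore (I - K) x = y is solvable iff <y, v> = 0, i.e. iff 3y_1 + 2y_2 - y_3 = 0. When this holds, K y = u (v·y) = 0, so (I - K) y = y and x = y is a particular solution; the full solution set is the line x = y + c·u = y + c·(1, -2, -2), c ∈ C.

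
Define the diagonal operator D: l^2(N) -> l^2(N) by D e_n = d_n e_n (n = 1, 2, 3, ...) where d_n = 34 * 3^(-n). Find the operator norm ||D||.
||D|| = 34/3 (attained at n = 1)

For D diagonal, ||D|| = sup_n |d_n|. The sequence d_n = 34 * 3^(-n) is positive and strictly decreasing (ratio 3^(-1) < 1), so the supremum is d_1 = 34/3. Hence ||D|| = 34/3.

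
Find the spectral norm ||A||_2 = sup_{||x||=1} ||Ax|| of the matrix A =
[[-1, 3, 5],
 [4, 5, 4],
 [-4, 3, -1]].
||A||_2 ≈ 8.8825 (= sqrt(largest eigenvalue of A^T A))

||A||_2 = sigma_max(A) = sqrt(lambda_max(A^T A)). Form the symmetric matrix M = A^T A =
[[33, 5, 15],
 [5, 43, 32],
 [15, 32, 42]].
Its characteristic polynomial (trace, sum of principal 2x2 minors, determinant of M give the coefficients) is
  p(λ) = det(λ I - M) = λ^3 - 118λ^2 + 3337λ - 19881.
No integer candidate from the rational root theorem (±divisors of 19881) is a root, so the roots are irrational. The cubic discriminant is Δ = 5994061857 > 0, so there are three distinct real roots. p(8) = -225 and p(9) = 1323 have opposite signs, so a root lies in (8, 9); Newton's method refines it to λ ≈ 8.1382. p(30) = 1029 and p(31) = -41 have opposite signs, so a root lies in (30, 31); Newton's method refines it to λ ≈ 30.9626. p(78) = -2955 and p(79) = 343 have opposite signs, so a root lies in (78, 79); Newton's method refines it to λ ≈ 78.8992. Check (Vieta): the three roots sum to 118, matching tr M = 118.
So the eigenvalues of A^T A are ≈ 8.1382, 30.9626, 78.8992 (all ≥ 0, as they must be for A^T A). The largest is λ_max ≈ 78.8992, hence ||A||_2 = sqrt(λ_max) ≈ 8.8825.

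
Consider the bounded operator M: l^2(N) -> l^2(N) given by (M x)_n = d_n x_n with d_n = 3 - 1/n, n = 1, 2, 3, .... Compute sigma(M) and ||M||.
sigma(M) = {3 - 1/n : n ≥ 1} ∪ {3}; ||M|| = 3

A bounded diagonal operator on l^2 with diagonal entries d_n has spectrum equal to the closure of {d_n : n ≥ 1}: every d_n is an eigenvalue (with eigenvector e_n), so {d_n} ⊂ sigma(M); the spectrum is closed, so its closure is too; and for lambda not in the closure, (M - lambda I) has bounded inverse (the diagonal entries 1/(d_n - lambda) are bounded). For our sequence d_n = 3 - 1/n, n = 1, 2, 3, ...:
  - {d_n} = {3 - 1/n : n ≥ 1}; the only limit point is 3
  - closure = {3 - 1/n : n ≥ 1} ∪ {3}
For the norm: a diagonal operator has ||M|| = sup_n |d_n|. Here d_n = 3 - 1/n increases monotonically from d_1 = 2 toward 3, with all terms in [2, 3); so sup_n |d_n| = 3 (the supremum is the limit, not attained). So ||M|| = 3.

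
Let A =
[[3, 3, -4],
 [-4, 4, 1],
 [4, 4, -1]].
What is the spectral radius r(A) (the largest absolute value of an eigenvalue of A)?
r(A) ≈ 4.7518

The eigenvalues of A are the roots of its characteristic polynomial. With M = A (coefficients from the trace, the sum of principal 2x2 minors, and det A):
  p(λ) = det(λ I - M) = λ^3 - 6λ^2 + 29λ - 104.
No integer candidate from the rational root theorem (±divisors of 104) is a root, so the roots are irrational. The cubic discriminant is Δ = -123440 < 0, so there is one real root and a complex-conjugate pair. p(4) = -20 and p(5) = 16 have opposite signs, so a root lies in (4, 5); Newton's method refines it to λ ≈ 4.606. Dividing out (λ - (4.606)) leaves approximately λ^2 - 1.394λ + 22.5792. For λ^2 - 1.394λ + 22.5792 the discriminant is -88.3737. It is negative, so the remaining roots are the complex-conjugate pair λ ≈ 0.697 ± 4.7004i. Their product equals the constant term, so |λ|^2 ≈ 22.5792 and |λ| ≈ 4.7518.
Thus the eigenvalues (to 4 decimals) are 4.606 (modulus 4.606); 0.697 ± 4.7004i (modulus 4.7518). The spectral radius is the largest modulus: r(A) ≈ 4.7518. (Cross-check: r(A) ≤ ||A||_2 ≈ 7.8703; equality holds whenever A is normal, though it can also hold for some non-normal A.)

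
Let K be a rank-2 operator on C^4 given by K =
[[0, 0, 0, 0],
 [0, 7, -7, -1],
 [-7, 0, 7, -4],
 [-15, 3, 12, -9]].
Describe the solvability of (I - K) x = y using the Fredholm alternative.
(I - K) is invertible (det(I - K) = -30 ≠ 0), so for every y in C^4 the equation (I - K) x = y has a unique solution.

K has rank 2 and factors as K = U V^T = u1 v1^T + u2 v2^T with u1 = (0, -2, -1, -3), v1 = (3, -2, -1, 2), u2 = (0, -3, 2, 3), v2 = (-2, -1, 3, -1) (multiplying out reproduces the displayed K). The nonzero eigenvalues of U V^T coincide with those of the 2 x 2 matrix G = V^T U = [[v1·u1, v1·u2], [v2·u1, v2·u2]] = [[-1, 10], [2, 6]], and by the Sylvester determinant identity det(I_4 - U V^T) = det(I_2 - V^T U) = det([[2, -10], [-2, -5]]) = (2)(-5) - (-10)(-2) = -30. (Direct check: I - K =
[[1, 0, 0, 0],
 [0, -6, 7, 1],
 [7, 0, -6, 4],
 [15, -3, -12, 10]]
has determinant -30.) The finite-dimensional Fredholm alternative says: either (I - K) is invertible, or ker(I - K) ≠ {0} and then range(I - K) = ker((I - K)^*)^⊥, with dim ker(I - K) = dim ker((I - K)^*). Since det(I - K) ≠ 0, 1 is not an eigenvalue of K and ker(I - K) = {0}, so we are in the first case: for every y there is a unique x = (I - K)^(-1) y. (Explicitly, by the Woodbury identity, (I - U V^T)^(-1) = I + U (I_2 - G)^(-1) V^T.)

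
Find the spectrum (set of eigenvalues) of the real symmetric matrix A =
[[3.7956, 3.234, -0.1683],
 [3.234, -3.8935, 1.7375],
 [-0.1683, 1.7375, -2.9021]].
sigma(A) ≈ {-6, -2, 5}

A is real symmetric, so its spectrum consists of real eigenvalues. Expanding the characteristic polynomial of the displayed matrix gives
  det(λ I - A) = p(λ) = λ^3 + (3)λ^2 + (-28)λ + (-60).
Solving p(λ) = 0 yields eigenvalues ≈ -6, -2, 5. (A is shown rounded to 4 decimals, so these recover the underlying integer eigenvalues to within that precision.)
Verification: the trace of A = -3 equals the sum of eigenvalues -3, and det(A) ≈ 60.0004 matches the eigenvalue product 60.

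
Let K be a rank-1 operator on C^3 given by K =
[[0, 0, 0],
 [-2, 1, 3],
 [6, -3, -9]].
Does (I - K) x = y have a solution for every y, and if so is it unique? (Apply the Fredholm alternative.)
(I - K) is invertible (det(I - K) = 9 ≠ 0), so for every y in C^3 the equation (I - K) x = y has a unique solution.

K has rank 1, so it is an outer product K = u v^T: every row of K is a multiple of one row vector. Reading off the entries, u = (0, -1, 3) and v = (2, -1, -3) (row i of K equals u_i·v^T). A rank-one matrix u v^T satisfies K u = u (v·u) and kills the (2)-dimensional subspace v^⊥, so its characteristic polynomial is lambda^2 (lambda - v·u) with v·u = tr K = -8. Hence the eigenvalues of I - K are 1 (multiplicity 2) and 1 - (-8) = 9, so det(I - K) = 9. (Direct check: I - K =
[[1, 0, 0],
 [2, 0, -3],
 [-6, 3, 10]]
has determinant 9.) The finite-dimensional Fredholm alternative says: either (I - K) is invertible, or ker(I - K) ≠ {0} and then range(I - K) = ker((I - K)^*)^⊥, with dim ker(I - K) = dim ker((I - K)^*). Since det(I - K) ≠ 0, 1 is not an eigenvalue of K and ker(I - K) = {0}, so we are in the first case: for every y there is a unique x = (I - K)^(-1) y. Explicitly, by the Sherman–Morrison formula, (I - u v^T)^(-1) = I + u v^T/(1 - v·u), i.e. (I - K)^(-1) = I + K/(9).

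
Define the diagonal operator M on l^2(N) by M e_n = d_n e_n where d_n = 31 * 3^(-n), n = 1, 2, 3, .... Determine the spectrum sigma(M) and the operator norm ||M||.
sigma(M) = {31 * 3^(-n) : n ≥ 1} ∪ {0}; ||M|| = 31/3

A bounded diagonal operator on l^2 with diagonal entries d_n has spectrum equal to the closure of {d_n : n ≥ 1}: every d_n is an eigenvalue (with eigenvector e_n), so {d_n} ⊂ sigma(M); the spectrum is closed, so its closure is too; and for lambda not in the closure, (M - lambda I) has bounded inverse (the diagonal entries 1/(d_n - lambda) are bounded). For our sequence d_n = 31 * 3^(-n), n = 1, 2, 3, ...:
  - {d_n} = {31 * 3^(-n) : n ≥ 1}; the only limit point is 0
  - closure = {31 * 3^(-n) : n ≥ 1} ∪ {0}
For the norm: a diagonal operator has ||M|| = sup_n |d_n|. Here d_n = 31 * 3^(-n) is positive and decreasing, so sup_n |d_n| = d_1 = 31/3. So ||M|| = 31/3.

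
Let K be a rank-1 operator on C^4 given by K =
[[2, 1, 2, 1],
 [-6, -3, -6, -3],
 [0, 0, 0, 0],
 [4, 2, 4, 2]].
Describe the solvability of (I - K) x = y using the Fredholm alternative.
(I - K) is singular (det(I - K) = 0, i.e. 1 ∈ sigma(K)). (I - K) x = y is solvable iff y ⊥ ker((I - K)^*) = span{(2, 1, 2, 1)}, i.e. iff 2y_1 + y_2 + 2y_3 + y_4 = 0. When solvable, the solutions are x = y + c·(1, -3, 0, 2), c arbitrary (ker(I - K) = span{(1, -3, 0, 2)}, dimension 1).

K has rank 1, so it is an outer product K = u v^T: every row of K is a multiple of one row vector. Reading off the entries, u = (1, -3, 0, 2) and v = (2, 1, 2, 1) (row i of K equals u_i·v^T). A rank-one matrix u v^T satisfies K u = u (v·u) and kills the (3)-dimensional subspace v^⊥, so its characteristic polynomial is lambda^3 (lambda - v·u) with v·u = tr K = 1. Hence the eigenvalues of I - K are 1 (multiplicity 3) and 1 - (1) = 0, so det(I - K) = 0. (Direct check: I - K =
[[-1, -1, -2, -1],
 [6, 4, 6, 3],
 [0, 0, 1, 0],
 [-4, -2, -4, -1]]
has determinant 0.) So 1 is an eigenvalue of K and (I - K) is not invertible. The finite-dimensional Fredholm alternative says: either (I - K) is invertible, or ker(I - K) ≠ {0} and then range(I - K) = ker((I - K)^*)^⊥, with dim ker(I - K) = dim ker((I - K)^*). We are in the second case, so we need both kernels. Kernel of I - K: (I - K) u = u - u (v·u) = u - u = 0, so ker(I - K) = span{u} = span{(1, -3, 0, 2)} (it is exactly 1-dimensional because rank(I - K) = 3). Kernel of the adjoint: K is real, so (I - K)^* = I - K^T = I - v u^T, and (I - v u^T) v = v - v (u·v) = 0; hence ker((I - K)^*) = span{v} = span{(2, 1, 2, 1)}. Therefore (I - K) x = y is solvable iff <y, v> = 0, i.e. iff 2y_1 + y_2 + 2y_3 + y_4 = 0. When this holds, K y = u (v·y) = 0, so (I - K) y = y and x = y is a particular solution; the full solution set is the line x = y + c·u = y + c·(1, -3, 0, 2), c ∈ C.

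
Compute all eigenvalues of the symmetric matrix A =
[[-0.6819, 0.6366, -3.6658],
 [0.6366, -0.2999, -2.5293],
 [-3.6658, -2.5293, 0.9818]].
sigma(A) ≈ {-4, -1, 5}

A is real symmetric, so its spectrum consists of real eigenvalues. Expanding the characteristic polynomial of the displayed matrix gives
  det(λ I - A) = p(λ) = λ^3 + (0)λ^2 + (-21)λ + (-20).
Solving p(λ) = 0 yields eigenvalues ≈ -4, -1, 5. (A is shown rounded to 4 decimals, so these recover the underlying integer eigenvalues to within that precision.)
Verification: the trace of A = 0 equals the sum of eigenvalues 0, and det(A) ≈ 20.0003 matches the eigenvalue product 20.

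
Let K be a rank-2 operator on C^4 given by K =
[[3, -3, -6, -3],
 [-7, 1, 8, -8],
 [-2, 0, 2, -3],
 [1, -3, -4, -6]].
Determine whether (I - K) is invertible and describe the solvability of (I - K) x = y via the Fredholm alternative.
(I - K) is invertible (det(I - K) = -90 ≠ 0), so for every y in C^4 the equation (I - K) x = y has a unique solution.

K has rank 2 and factors as K = U V^T = u1 v1^T + u2 v2^T with u1 = (0, 3, 1, 1), v1 = (-2, 0, 2, -3), u2 = (-3, 1, 0, -3), v2 = (-1, 1, 2, 1) (multiplying out reproduces the displayed K). The nonzero eigenvalues of U V^T coincide with those of the 2 x 2 matrix G = V^T U = [[v1·u1, v1·u2], [v2·u1, v2·u2]] = [[-1, 15], [6, 1]], and by the Sylvester determinant identity det(I_4 - U V^T) = det(I_2 - V^T U) = det([[2, -15], [-6, 0]]) = (2)(0) - (-15)(-6) = -90. (Direct check: I - K =
[[-2, 3, 6, 3],
 [7, 0, -8, 8],
 [2, 0, -1, 3],
 [-1, 3, 4, 7]]
has determinant -90.) The finite-dimensional Fredholm alternative says: either (I - K) is invertible, or ker(I - K) ≠ {0} and then range(I - K) = ker((I - K)^*)^⊥, with dim ker(I - K) = dim ker((I - K)^*). Since det(I - K) ≠ 0, 1 is not an eigenvalue of K and ker(I - K) = {0}, so we are in the first case: for every y there is a unique x = (I - K)^(-1) y. (Explicitly, by the Woodbury identity, (I - U V^T)^(-1) = I + U (I_2 - G)^(-1) V^T.)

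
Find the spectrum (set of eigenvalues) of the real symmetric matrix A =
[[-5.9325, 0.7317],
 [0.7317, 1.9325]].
sigma(A) ≈ {-6, 2}

A is real symmetric, so its spectrum consists of real eigenvalues. Expanding the characteristic polynomial of the displayed matrix gives
  det(λ I - A) = p(λ) = λ^2 + (4)λ + (-12).
Solving p(λ) = 0 yields eigenvalues ≈ -6, 2. (A is shown rounded to 4 decimals, so these recover the underlying integer eigenvalues to within that precision.)
Verification: the trace of A = -4 equals the sum of eigenvalues -4, and det(A) ≈ -11.9999 matches the eigenvalue product -12.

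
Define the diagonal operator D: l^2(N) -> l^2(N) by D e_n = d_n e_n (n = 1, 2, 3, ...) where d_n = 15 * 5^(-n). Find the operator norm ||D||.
||D|| = 3 (attained at n = 1)

For D diagonal, ||D|| = sup_n |d_n|. The sequence d_n = 15 * 5^(-n) is positive and strictly decreasing (ratio 5^(-1) < 1), so the supremum is d_1 = 15/5 = 3. Hence ||D|| = 3.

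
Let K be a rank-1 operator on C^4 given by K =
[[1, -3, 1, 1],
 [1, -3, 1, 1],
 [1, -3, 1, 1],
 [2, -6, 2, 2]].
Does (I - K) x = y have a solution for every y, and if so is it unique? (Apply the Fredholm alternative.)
(I - K) is singular (det(I - K) = 0, i.e. 1 ∈ sigma(K)). (I - K) x = y is solvable iff y ⊥ ker((I - K)^*) = span{(1, -3, 1, 1)}, i.e. iff y_1 - 3y_2 + y_3 + y_4 = 0. When solvable, the solutions are x = y + c·(1, 1, 1, 2), c arbitrary (ker(I - K) = span{(1, 1, 1, 2)}, dimension 1).

K has rank 1, so it is an outer product K = u v^T: every row of K is a multiple of one row vector. Reading off the entries, u = (1, 1, 1, 2) and v = (1, -3, 1, 1) (row i of K equals u_i·v^T). A rank-one matrix u v^T satisfies K u = u (v·u) and kills the (3)-dimensional subspace v^⊥, so its characteristic polynomial is lambda^3 (lambda - v·u) with v·u = tr K = 1. Hence the eigenvalues of I - K are 1 (multiplicity 3) and 1 - (1) = 0, so det(I - K) = 0. (Direct check: I - K =
[[0, 3, -1, -1],
 [-1, 4, -1, -1],
 [-1, 3, 0, -1],
 [-2, 6, -2, -1]]
has determinant 0.) So 1 is an eigenvalue of K and (I - K) is not invertible. The finite-dimensional Fredholm alternative says: either (I - K) is invertible, or ker(I - K) ≠ {0} and then range(I - K) = ker((I - K)^*)^⊥, with dim ker(I - K) = dim ker((I - K)^*). We are in the second case, so we need both kernels. Kernel of I - K: (I - K) u = u - u (v·u) = u - u = 0, so ker(I - K) = span{u} = span{(1, 1, 1, 2)} (it is exactly 1-dimensional because rank(I - K) = 3). Kernel of the adjoint: K is real, so (I - K)^* = I - K^T = I - v u^T, and (I - v u^T) v = v - v (u·v) = 0; hence ker((I - K)^*) = span{v} = span{(1, -3, 1, 1)}. Therefore (I - K) x = y is solvable iff <y, v> = 0, i.e. iff y_1 - 3y_2 + y_3 + y_4 = 0. When this holds, K y = u (v·y) = 0, so (I - K) y = y and x = y is a particular solution; the full solution set is the line x = y + c·u = y + c·(1, 1, 1, 2), c ∈ C.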